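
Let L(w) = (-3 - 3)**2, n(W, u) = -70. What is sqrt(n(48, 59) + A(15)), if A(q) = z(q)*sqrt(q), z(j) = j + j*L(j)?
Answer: sqrt(-70 + 555*sqrt(15)) ≈ 45.602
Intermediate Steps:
L(w) = 36 (L(w) = (-6)**2 = 36)
z(j) = 37*j (z(j) = j + j*36 = j + 36*j = 37*j)
A(q) = 37*q**(3/2) (A(q) = (37*q)*sqrt(q) = 37*q**(3/2))
sqrt(n(48, 59) + A(15)) = sqrt(-70 + 37*15**(3/2)) = sqrt(-70 + 37*(15*sqrt(15))) = sqrt(-70 + 555*sqrt(15))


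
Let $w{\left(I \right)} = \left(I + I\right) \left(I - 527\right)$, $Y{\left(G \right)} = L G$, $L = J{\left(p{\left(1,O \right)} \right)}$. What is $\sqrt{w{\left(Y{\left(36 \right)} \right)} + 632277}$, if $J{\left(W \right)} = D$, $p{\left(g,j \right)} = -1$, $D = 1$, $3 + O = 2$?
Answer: $15 \sqrt{2653} \approx 772.61$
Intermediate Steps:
$O = -1$ ($O = -3 + 2 = -1$)
$J{\left(W \right)} = 1$
$L = 1$
$Y{\left(G \right)} = G$ ($Y{\left(G \right)} = 1 G = G$)
$w{\left(I \right)} = 2 I \left(-527 + I\right)$
$\sqrt{w{\left(Y{\left(36 \right)} \right)} + 632277} = \sqrt{2 \cdot 36 \left(-527 + 36\right) + 632277} = \sqrt{2 \cdot 36 \left(-491\right) + 632277} = \sqrt{-35352 + 632277} = \sqrt{596925} = 15 \sqrt{2653}$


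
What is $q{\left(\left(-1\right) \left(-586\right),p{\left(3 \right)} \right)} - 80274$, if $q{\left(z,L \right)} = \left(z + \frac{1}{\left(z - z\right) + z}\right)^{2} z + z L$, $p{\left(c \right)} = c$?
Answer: $\frac{117875489233}{586} \approx 2.0115 \cdot 10^{8}$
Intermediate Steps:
$q{\left(z,L \right)} = L z + z \left(z + \frac{1}{z}\right)^{2}$ ($q{\left(z,L \right)} = \left(z + \frac{1}{0 + z}\right)^{2} z + L z = \left(z + \frac{1}{z}\right)^{2} z + L z = z \left(z + \frac{1}{z}\right)^{2} + L z = L z + z \left(z + \frac{1}{z}\right)^{2}$)
$q{\left(\left(-1\right) \left(-586\right),p{\left(3 \right)} \right)} - 80274 = \left(3 \left(\left(-1\right) \left(-586\right)\right) + \frac{\left(1 + \left(\left(-1\right) \left(-586\right)\right)^{2}\right)^{2}}{\left(-1\right) \left(-586\right)}\right) - 80274 = \left(3 \cdot 586 + \frac{\left(1 + 586^{2}\right)^{2}}{586}\right) - 80274 = \left(1758 + \frac{\left(1 + 343396\right)^{2}}{586}\right) - 80274 = \left(1758 + \frac{343397^{2}}{586}\right) - 80274 = \left(1758 + \frac{1}{586} \cdot 117921499609\right) - 80274 = \left(1758 + \frac{117921499609}{586}\right) - 80274 = \frac{117922529797}{586} - 80274 = \frac{117875489233}{586}$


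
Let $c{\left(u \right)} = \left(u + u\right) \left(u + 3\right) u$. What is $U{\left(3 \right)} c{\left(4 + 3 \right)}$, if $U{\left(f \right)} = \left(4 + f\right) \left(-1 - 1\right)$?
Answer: $-13720$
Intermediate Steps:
$U{\left(f \right)} = -8 - 2 f$ ($U{\left(f \right)} = \left(4 + f\right) \left(-2\right) = -8 - 2 f$)
$c{\left(u \right)} = 2 u^{2} \left(3 + u\right)$ ($c{\left(u \right)} = 2 u \left(3 + u\right) u = 2 u^{2} \left(3 + u\right)$)
$U{\left(3 \right)} c{\left(4 + 3 \right)} = \left(-8 - 6\right) 2 \left(4 + 3\right)^{2} \left(3 + \left(4 + 3\right)\right) = \left(-8 - 6\right) 2 \cdot 7^{2} \left(3 + 7\right) = - 14 \cdot 2 \cdot 49 \cdot 10 = \left(-14\right) 980 = -13720$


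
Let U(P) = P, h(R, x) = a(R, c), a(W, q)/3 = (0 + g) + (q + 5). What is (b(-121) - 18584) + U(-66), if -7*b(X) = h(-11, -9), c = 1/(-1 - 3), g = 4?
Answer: -74615/4 ≈ -18654.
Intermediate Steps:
c = -1/4 (c = 1/(-4) = -1/4 ≈ -0.25000)
a(W, q) = 27 + 3*q (a(W, q) = 3*((0 + 4) + (q + 5)) = 3*(4 + (5 + q)) = 3*(9 + q) = 27 + 3*q)
h(R, x) = 105/4 (h(R, x) = 27 + 3*(-1/4) = 27 - 3/4 = 105/4)
b(X) = -15/4 (b(X) = -1/7*105/4 = -15/4)
(b(-121) - 18584) + U(-66) = (-15/4 - 18584) - 66 = -74351/4 - 66 = -74615/4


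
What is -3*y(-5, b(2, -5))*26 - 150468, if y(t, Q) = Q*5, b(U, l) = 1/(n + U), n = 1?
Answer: -150598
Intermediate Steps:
b(U, l) = 1/(1 + U)
y(t, Q) = 5*Q
-3*y(-5, b(2, -5))*26 - 150468 = -15/(1 + 2)*26 - 150468 = -15/3*26 - 150468 = -3*5/3*26 - 150468 = -5*26 - 150468 = -130 - 150468 = -150598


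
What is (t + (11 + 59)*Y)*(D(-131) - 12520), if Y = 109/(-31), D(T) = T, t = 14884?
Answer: -5740694874/31 ≈ -1.8518e+8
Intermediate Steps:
Y = -109/31 (Y = 109*(-1/31) = -109/31 ≈ -3.5161)
(t + (11 + 59)*Y)*(D(-131) - 12520) = (14884 + (11 + 59)*(-109/31))*(-131 - 12520) = (14884 + 70*(-109/31))*(-12651) = (14884 - 7630/31)*(-12651) = (453774/31)*(-12651) = -5740694874/31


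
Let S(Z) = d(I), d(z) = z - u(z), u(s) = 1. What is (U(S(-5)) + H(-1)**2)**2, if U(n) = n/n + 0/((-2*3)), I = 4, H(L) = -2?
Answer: 25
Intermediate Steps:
d(z) = -1 + z (d(z) = z - 1*1 = z - 1 = -1 + z)
S(Z) = 3 (S(Z) = -1 + 4 = 3)
U(n) = 1 (U(n) = 1 + 0/(-6) = 1 + 0*(-1/6) = 1 + 0 = 1)
(U(S(-5)) + H(-1)**2)**2 = (1 + (-2)**2)**2 = (1 + 4)**2 = 5**2 = 25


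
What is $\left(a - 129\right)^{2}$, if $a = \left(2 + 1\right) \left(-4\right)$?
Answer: $19881$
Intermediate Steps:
$a = -12$ ($a = 3 \left(-4\right) = -12$)
$\left(a - 129\right)^{2} = \left(-12 - 129\right)^{2} = \left(-141\right)^{2} = 19881$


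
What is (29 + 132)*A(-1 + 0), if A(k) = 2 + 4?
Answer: 966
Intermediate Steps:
A(k) = 6
(29 + 132)*A(-1 + 0) = (29 + 132)*6 = 161*6 = 966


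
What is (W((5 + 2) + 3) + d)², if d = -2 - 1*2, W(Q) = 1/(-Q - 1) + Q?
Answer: 4225/121 ≈ 34.917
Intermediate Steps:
W(Q) = Q + 1/(-1 - Q) (W(Q) = 1/(-1 - Q) + Q = Q + 1/(-1 - Q))
d = -4 (d = -2 - 2 = -4)
(W((5 + 2) + 3) + d)² = ((-1 + ((5 + 2) + 3) + ((5 + 2) + 3)²)/(1 + ((5 + 2) + 3)) - 4)² = ((-1 + (7 + 3) + (7 + 3)²)/(1 + (7 + 3)) - 4)² = ((-1 + 10 + 10²)/(1 + 10) - 4)² = ((-1 + 10 + 100)/11 - 4)² = ((1/11)*109 - 4)² = (109/11 - 4)² = (65/11)² = 4225/121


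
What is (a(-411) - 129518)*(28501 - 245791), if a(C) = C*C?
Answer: -8561877870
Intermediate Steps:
a(C) = C²
(a(-411) - 129518)*(28501 - 245791) = ((-411)² - 129518)*(28501 - 245791) = (168921 - 129518)*(-217290) = 39403*(-217290) = -8561877870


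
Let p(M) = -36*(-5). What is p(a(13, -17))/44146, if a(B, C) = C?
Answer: 90/22073 ≈ 0.0040774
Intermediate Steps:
p(M) = 180
p(a(13, -17))/44146 = 180/44146 = 180*(1/44146) = 90/22073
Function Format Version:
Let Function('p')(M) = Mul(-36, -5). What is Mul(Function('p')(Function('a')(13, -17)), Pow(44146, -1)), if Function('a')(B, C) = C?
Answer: Rational(90, 22073) ≈ 0.0040774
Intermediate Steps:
Function('p')(M) = 180
Mul(Function('p')(Function('a')(13, -17)), Pow(44146, -1)) = Mul(180, Pow(44146, -1)) = Mul(180, Rational(1, 44146)) = Rational(90, 22073)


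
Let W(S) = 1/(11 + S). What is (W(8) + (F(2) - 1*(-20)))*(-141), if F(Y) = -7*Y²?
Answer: 21291/19 ≈ 1120.6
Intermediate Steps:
(W(8) + (F(2) - 1*(-20)))*(-141) = (1/(11 + 8) + (-7*2² - 1*(-20)))*(-141) = (1/19 + (-7*4 + 20))*(-141) = (1/19 + (-28 + 20))*(-141) = (1/19 - 8)*(-141) = -151/19*(-141) = 21291/19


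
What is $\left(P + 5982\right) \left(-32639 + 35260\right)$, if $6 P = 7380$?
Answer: $18902652$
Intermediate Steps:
$P = 1230$ ($P = \frac{1}{6} \cdot 7380 = 1230$)
$\left(P + 5982\right) \left(-32639 + 35260\right) = \left(1230 + 5982\right) \left(-32639 + 35260\right) = 7212 \cdot 2621 = 18902652$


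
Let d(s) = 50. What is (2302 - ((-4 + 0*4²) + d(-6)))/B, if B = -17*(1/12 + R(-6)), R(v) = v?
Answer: 27072/1207 ≈ 22.429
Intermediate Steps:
B = 1207/12 (B = -17*(1/12 - 6) = -17*(-71/12) = 1207/12 ≈ 100.58)
(2302 - ((-4 + 0*4²) + d(-6)))/B = (2302 - ((-4 + 0*4²) + 50))/(1207/12) = (2302 - ((-4 + 0*16) + 50))*(12/1207) = (2302 - ((-4 + 0) + 50))*(12/1207) = (2302 - (-4 + 50))*(12/1207) = (2302 - 1*46)*(12/1207) = (2302 - 46)*(12/1207) = 2256*(12/1207) = 27072/1207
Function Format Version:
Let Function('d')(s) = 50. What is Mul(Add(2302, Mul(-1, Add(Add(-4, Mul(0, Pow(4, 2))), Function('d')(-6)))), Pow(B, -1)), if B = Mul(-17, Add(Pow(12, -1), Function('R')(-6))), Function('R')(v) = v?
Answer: Rational(27072, 1207) ≈ 22.429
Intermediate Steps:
B = Rational(1207, 12) (B = Mul(-17, Add(Pow(12, -1), -6)) = Mul(-17, Add(Rational(1, 12), -6)) = Mul(-17, Rational(-71, 12)) = Rational(1207, 12) ≈ 100.58)
Mul(Add(2302, Mul(-1, Add(Add(-4, Mul(0, Pow(4, 2))), Function('d')(-6)))), Pow(B, -1)) = Mul(Add(2302, Mul(-1, Add(Add(-4, Mul(0, Pow(4, 2))), 50))), Pow(Rational(1207, 12), -1)) = Mul(Add(2302, Mul(-1, Add(Add(-4, Mul(0, 16)), 50))), Rational(12, 1207)) = Mul(Add(2302, Mul(-1, Add(Add(-4, 0), 50))), Rational(12, 1207)) = Mul(Add(2302, Mul(-1, Add(-4, 50))), Rational(12, 1207)) = Mul(Add(2302, Mul(-1, 46)), Rational(12, 1207)) = Mul(Add(2302, -46), Rational(12, 1207)) = Mul(2256, Rational(12, 1207)) = Rational(27072, 1207)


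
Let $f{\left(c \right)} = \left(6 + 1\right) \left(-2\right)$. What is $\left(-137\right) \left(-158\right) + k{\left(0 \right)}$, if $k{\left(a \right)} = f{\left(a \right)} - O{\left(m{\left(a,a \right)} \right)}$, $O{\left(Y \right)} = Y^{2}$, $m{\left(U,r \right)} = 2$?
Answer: $21628$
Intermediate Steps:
$f{\left(c \right)} = -14$ ($f{\left(c \right)} = 7 \left(-2\right) = -14$)
$k{\left(a \right)} = -18$ ($k{\left(a \right)} = -14 - 2^{2} = -14 - 4 = -18$)
$\left(-137\right) \left(-158\right) + k{\left(0 \right)} = \left(-137\right) \left(-158\right) - 18 = 21646 - 18 = 21628$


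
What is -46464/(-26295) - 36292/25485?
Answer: 3064492/8935041 ≈ 0.34297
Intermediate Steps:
-46464/(-26295) - 36292/25485 = -46464*(-1/26295) - 36292*1/25485 = 15488/8765 - 36292/25485 = 3064492/8935041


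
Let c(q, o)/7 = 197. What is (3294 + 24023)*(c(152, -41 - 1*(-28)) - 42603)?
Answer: -1126116008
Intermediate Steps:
c(q, o) = 1379 (c(q, o) = 7*197 = 1379)
(3294 + 24023)*(c(152, -41 - 1*(-28)) - 42603) = (3294 + 24023)*(1379 - 42603) = 27317*(-41224) = -1126116008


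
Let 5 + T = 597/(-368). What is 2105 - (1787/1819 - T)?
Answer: 1403979641/669392 ≈ 2097.4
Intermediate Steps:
T = -2437/368 (T = -5 + 597/(-368) = -5 + 597*(-1/368) = -5 - 597/368 = -2437/368 ≈ -6.6223)
2105 - (1787/1819 - T) = 2105 - (1787/1819 - 1*(-2437/368)) = 2105 - (1787*(1/1819) + 2437/368) = 2105 - (1787/1819 + 2437/368) = 2105 - 1*5090519/669392 = 2105 - 5090519/669392 = 1403979641/669392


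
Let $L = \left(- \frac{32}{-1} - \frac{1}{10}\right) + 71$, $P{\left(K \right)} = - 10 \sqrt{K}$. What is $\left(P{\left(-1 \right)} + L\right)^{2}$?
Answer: $\frac{1048841}{100} - 2058 i \approx 10488.0 - 2058.0 i$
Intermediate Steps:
$L = \frac{1029}{10}$ ($L = \left(\left(-32\right) \left(-1\right) - \frac{1}{10}\right) + 71 = \left(32 - \frac{1}{10}\right) + 71 = \frac{319}{10} + 71 = \frac{1029}{10} \approx 102.9$)
$\left(P{\left(-1 \right)} + L\right)^{2} = \left(- 10 \sqrt{-1} + \frac{1029}{10}\right)^{2} = \left(- 10 i + \frac{1029}{10}\right)^{2} = \left(\frac{1029}{10} - 10 i\right)^{2}$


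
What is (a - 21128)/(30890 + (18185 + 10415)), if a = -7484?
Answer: -14306/29745 ≈ -0.48095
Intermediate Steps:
(a - 21128)/(30890 + (18185 + 10415)) = (-7484 - 21128)/(30890 + (18185 + 10415)) = -28612/(30890 + 28600) = -28612/59490 = -28612*1/59490 = -14306/29745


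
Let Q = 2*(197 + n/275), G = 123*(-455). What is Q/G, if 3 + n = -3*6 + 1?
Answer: -21662/3078075 ≈ -0.0070375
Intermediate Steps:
n = -20 (n = -3 + (-3*6 + 1) = -3 + (-18 + 1) = -3 - 17 = -20)
G = -55965
Q = 21662/55 (Q = 2*(197 - 20/275) = 2*(197 - 20*1/275) = 2*(197 - 4/55) = 2*(10831/55) = 21662/55 ≈ 393.85)
Q/G = (21662/55)/(-55965) = (21662/55)*(-1/55965) = -21662/3078075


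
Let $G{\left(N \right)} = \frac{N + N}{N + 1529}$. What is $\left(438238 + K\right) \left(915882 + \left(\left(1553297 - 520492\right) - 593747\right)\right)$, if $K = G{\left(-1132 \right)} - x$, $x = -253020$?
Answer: $\frac{371832338880280}{397} \approx 9.366 \cdot 10^{11}$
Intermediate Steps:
$G{\left(N \right)} = \frac{2 N}{1529 + N}$
$K = \frac{100446676}{397}$ ($K = 2 \left(-1132\right) \frac{1}{1529 - 1132} - -253020 = 2 \left(-1132\right) \frac{1}{397} + 253020 = - \frac{2264}{397} + 253020 = \frac{100446676}{397} \approx 2.5301 \cdot 10^{5}$)
$\left(438238 + K\right) \left(915882 + \left(\left(1553297 - 520492\right) - 593747\right)\right) = \left(438238 + \frac{100446676}{397}\right) \left(915882 + \left(\left(1553297 - 520492\right) - 593747\right)\right) = \frac{274427162 \left(915882 + \left(1032805 - 593747\right)\right)}{397} = \frac{274427162 \left(915882 + 439058\right)}{397} = \frac{274427162}{397} \cdot 1354940 = \frac{371832338880280}{397}$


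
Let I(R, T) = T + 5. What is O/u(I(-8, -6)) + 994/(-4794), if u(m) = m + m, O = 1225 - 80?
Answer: -2745559/4794 ≈ -572.71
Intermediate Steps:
I(R, T) = 5 + T
O = 1145
u(m) = 2*m
O/u(I(-8, -6)) + 994/(-4794) = 1145/((2*(5 - 6))) + 994/(-4794) = 1145/((2*(-1))) + 994*(-1/4794) = 1145/(-2) - 497/2397 = 1145*(-½) - 497/2397 = -1145/2 - 497/2397 = -2745559/4794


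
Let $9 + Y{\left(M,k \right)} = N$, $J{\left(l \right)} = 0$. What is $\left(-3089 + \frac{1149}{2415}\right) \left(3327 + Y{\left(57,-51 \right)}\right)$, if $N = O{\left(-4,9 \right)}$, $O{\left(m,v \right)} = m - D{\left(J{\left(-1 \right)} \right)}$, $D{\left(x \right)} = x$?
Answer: $- \frac{8239472268}{805} \approx -1.0235 \cdot 10^{7}$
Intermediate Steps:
$O{\left(m,v \right)} = m$ ($O{\left(m,v \right)} = m - 0 = m + 0 = m$)
$N = -4$
$Y{\left(M,k \right)} = -13$ ($Y{\left(M,k \right)} = -9 - 4 = -13$)
$\left(-3089 + \frac{1149}{2415}\right) \left(3327 + Y{\left(57,-51 \right)}\right) = \left(-3089 + \frac{1149}{2415}\right) \left(3327 - 13\right) = \left(-3089 + 1149 \cdot \frac{1}{2415}\right) 3314 = \left(-3089 + \frac{383}{805}\right) 3314 = \left(- \frac{2486262}{805}\right) 3314 = - \frac{8239472268}{805}$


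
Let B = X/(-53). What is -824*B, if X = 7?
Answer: 5768/53 ≈ 108.83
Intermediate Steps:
B = -7/53 (B = 7/(-53) = 7*(-1/53) = -7/53 ≈ -0.13208)
-824*B = -824*(-7/53) = 5768/53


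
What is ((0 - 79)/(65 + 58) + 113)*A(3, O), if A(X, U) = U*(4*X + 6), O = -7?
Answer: -580440/41 ≈ -14157.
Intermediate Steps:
A(X, U) = U*(6 + 4*X)
((0 - 79)/(65 + 58) + 113)*A(3, O) = ((0 - 79)/(65 + 58) + 113)*(2*(-7)*(3 + 2*3)) = (-79/123 + 113)*(2*(-7)*(3 + 6)) = (-79*1/123 + 113)*(2*(-7)*9) = (-79/123 + 113)*(-126) = (13820/123)*(-126) = -580440/41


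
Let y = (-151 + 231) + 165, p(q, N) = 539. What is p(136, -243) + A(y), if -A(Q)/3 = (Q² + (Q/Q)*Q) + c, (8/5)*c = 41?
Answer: -1442783/8 ≈ -1.8035e+5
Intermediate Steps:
y = 245 (y = 80 + 165 = 245)
c = 205/8 (c = (5/8)*41 = 205/8 ≈ 25.625)
A(Q) = -615/8 - 3*Q - 3*Q² (A(Q) = -3*((Q² + (Q/Q)*Q) + 205/8) = -3*((Q² + 1*Q) + 205/8) = -3*((Q² + Q) + 205/8) = -3*((Q + Q²) + 205/8) = -3*(205/8 + Q + Q²) = -615/8 - 3*Q - 3*Q²)
p(136, -243) + A(y) = 539 + (-615/8 - 3*245 - 3*245²) = 539 + (-615/8 - 735 - 3*60025) = 539 + (-615/8 - 735 - 180075) = 539 - 1447095/8 = -1442783/8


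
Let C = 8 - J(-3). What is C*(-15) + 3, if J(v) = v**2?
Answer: 18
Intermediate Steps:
C = -1 (C = 8 - 1*(-3)**2 = 8 - 1*9 = 8 - 9 = -1)
C*(-15) + 3 = -1*(-15) + 3 = 15 + 3 = 18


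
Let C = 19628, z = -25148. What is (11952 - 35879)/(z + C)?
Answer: 23927/5520 ≈ 4.3346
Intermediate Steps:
(11952 - 35879)/(z + C) = (11952 - 35879)/(-25148 + 19628) = -23927/(-5520) = -23927*(-1/5520) = 23927/5520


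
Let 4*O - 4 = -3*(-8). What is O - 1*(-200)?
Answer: 207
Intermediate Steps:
O = 7 (O = 1 + (-3*(-8))/4 = 1 + (¼)*24 = 1 + 6 = 7)
O - 1*(-200) = 7 - 1*(-200) = 7 + 200 = 207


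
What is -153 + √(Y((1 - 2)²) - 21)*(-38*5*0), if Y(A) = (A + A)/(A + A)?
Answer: -153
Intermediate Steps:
Y(A) = 1 (Y(A) = (2*A)/((2*A)) = (2*A)*(1/(2*A)) = 1)
-153 + √(Y((1 - 2)²) - 21)*(-38*5*0) = -153 + √(1 - 21)*(-38*5*0) = -153 + √(-20)*(-0) = -153 + (2*I*√5)*(-38*0) = -153 + (2*I*√5)*0 = -153 + 0 = -153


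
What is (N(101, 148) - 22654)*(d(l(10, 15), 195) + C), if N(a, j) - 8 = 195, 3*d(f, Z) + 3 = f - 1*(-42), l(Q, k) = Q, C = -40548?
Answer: 2729929345/3 ≈ 9.0998e+8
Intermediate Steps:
d(f, Z) = 13 + f/3 (d(f, Z) = -1 + (f - 1*(-42))/3 = -1 + (f + 42)/3 = -1 + (42 + f)/3 = -1 + (14 + f/3) = 13 + f/3)
N(a, j) = 203 (N(a, j) = 8 + 195 = 203)
(N(101, 148) - 22654)*(d(l(10, 15), 195) + C) = (203 - 22654)*((13 + (⅓)*10) - 40548) = -22451*((13 + 10/3) - 40548) = -22451*(49/3 - 40548) = -22451*(-121595/3) = 2729929345/3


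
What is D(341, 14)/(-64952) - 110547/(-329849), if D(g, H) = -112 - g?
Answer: 7329670341/21424352248 ≈ 0.34212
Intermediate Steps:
D(341, 14)/(-64952) - 110547/(-329849) = (-112 - 1*341)/(-64952) - 110547/(-329849) = (-112 - 341)*(-1/64952) - 110547*(-1/329849) = -453*(-1/64952) + 110547/329849 = 453/64952 + 110547/329849 = 7329670341/21424352248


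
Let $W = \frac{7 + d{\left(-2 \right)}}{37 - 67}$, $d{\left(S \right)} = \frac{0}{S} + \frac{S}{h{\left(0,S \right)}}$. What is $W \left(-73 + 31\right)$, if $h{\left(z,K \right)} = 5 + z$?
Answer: $\frac{231}{25} \approx 9.24$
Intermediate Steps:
$d{\left(S \right)} = \frac{S}{5}$ ($d{\left(S \right)} = \frac{0}{S} + \frac{S}{5 + 0} = 0 + \frac{S}{5} = \frac{S}{5}$)
$W = - \frac{11}{50}$ ($W = \frac{7 + \frac{1}{5} \left(-2\right)}{37 - 67} = \frac{7 - \frac{2}{5}}{-30} = \frac{33}{5} \left(- \frac{1}{30}\right) = - \frac{11}{50} \approx -0.22$)
$W \left(-73 + 31\right) = - \frac{11 \left(-73 + 31\right)}{50} = \left(- \frac{11}{50}\right) \left(-42\right) = \frac{231}{25}$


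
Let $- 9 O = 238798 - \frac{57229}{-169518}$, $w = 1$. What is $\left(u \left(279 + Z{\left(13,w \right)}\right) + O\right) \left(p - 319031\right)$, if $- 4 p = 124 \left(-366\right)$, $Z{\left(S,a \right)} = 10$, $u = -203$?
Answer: $\frac{39994935989094695}{1525662} \approx 2.6215 \cdot 10^{10}$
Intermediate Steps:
$p = 11346$ ($p = - \frac{124 \left(-366\right)}{4} = \left(- \frac{1}{4}\right) \left(-45384\right) = 11346$)
$O = - \frac{40480616593}{1525662}$ ($O = - \frac{238798 - \frac{57229}{-169518}}{9} = - \frac{238798 - - \frac{57229}{169518}}{9} = - \frac{238798 + \frac{57229}{169518}}{9} = \left(- \frac{1}{9}\right) \frac{40480616593}{169518} = - \frac{40480616593}{1525662} \approx -26533.0$)
$\left(u \left(279 + Z{\left(13,w \right)}\right) + O\right) \left(p - 319031\right) = \left(- 203 \left(279 + 10\right) - \frac{40480616593}{1525662}\right) \left(11346 - 319031\right) = \left(\left(-203\right) 289 - \frac{40480616593}{1525662}\right) \left(-307685\right) = \left(-58667 - \frac{40480616593}{1525662}\right) \left(-307685\right) = \left(- \frac{129986629147}{1525662}\right) \left(-307685\right) = \frac{39994935989094695}{1525662}$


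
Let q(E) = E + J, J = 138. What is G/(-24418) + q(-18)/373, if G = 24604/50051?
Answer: 73324130434/227930101807 ≈ 0.32170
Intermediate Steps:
G = 24604/50051 (G = 24604*(1/50051) = 24604/50051 ≈ 0.49158)
q(E) = 138 + E (q(E) = E + 138 = 138 + E)
G/(-24418) + q(-18)/373 = (24604/50051)/(-24418) + (138 - 18)/373 = (24604/50051)*(-1/24418) + 120*(1/373) = -12302/611072659 + 120/373 = 73324130434/227930101807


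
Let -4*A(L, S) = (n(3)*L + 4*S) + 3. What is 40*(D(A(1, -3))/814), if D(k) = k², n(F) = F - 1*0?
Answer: 45/407 ≈ 0.11057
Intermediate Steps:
n(F) = F (n(F) = F + 0 = F)
A(L, S) = -¾ - S - 3*L/4 (A(L, S) = -((3*L + 4*S) + 3)/4 = -(3 + 3*L + 4*S)/4 = -¾ - S - 3*L/4)
40*(D(A(1, -3))/814) = 40*((-¾ - 1*(-3) - ¾*1)²/814) = 40*((-¾ + 3 - ¾)²*(1/814)) = 40*((3/2)²*(1/814)) = 40*((9/4)*(1/814)) = 40*(9/3256) = 45/407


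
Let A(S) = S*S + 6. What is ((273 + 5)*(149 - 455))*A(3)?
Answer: -1276020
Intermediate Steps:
A(S) = 6 + S² (A(S) = S² + 6 = 6 + S²)
((273 + 5)*(149 - 455))*A(3) = ((273 + 5)*(149 - 455))*(6 + 3²) = (278*(-306))*(6 + 9) = -85068*15 = -1276020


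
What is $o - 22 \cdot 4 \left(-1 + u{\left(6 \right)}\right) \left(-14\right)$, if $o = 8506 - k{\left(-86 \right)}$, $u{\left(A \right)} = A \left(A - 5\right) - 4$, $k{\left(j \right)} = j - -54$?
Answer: $9770$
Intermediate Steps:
$k{\left(j \right)} = 54 + j$ ($k{\left(j \right)} = j + 54 = 54 + j$)
$u{\left(A \right)} = -4 + A \left(-5 + A\right)$ ($u{\left(A \right)} = A \left(-5 + A\right) - 4 = -4 + A \left(-5 + A\right)$)
$o = 8538$ ($o = 8506 - \left(54 - 86\right) = 8506 - -32 = 8506 + 32 = 8538$)
$o - 22 \cdot 4 \left(-1 + u{\left(6 \right)}\right) \left(-14\right) = 8538 - 22 \cdot 4 \left(-1 - \left(34 - 36\right)\right) \left(-14\right) = 8538 - 22 \cdot 4 \left(-1 - -2\right) \left(-14\right) = 8538 - 22 \cdot 4 \left(-1 + 2\right) \left(-14\right) = 8538 - 22 \cdot 4 \cdot 1 \left(-14\right) = 8538 - 22 \cdot 4 \left(-14\right) = 8538 - 88 \left(-14\right) = 8538 - -1232 = 8538 + 1232 = 9770$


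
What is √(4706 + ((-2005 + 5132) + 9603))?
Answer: 2*√4359 ≈ 132.05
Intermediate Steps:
√(4706 + ((-2005 + 5132) + 9603)) = √(4706 + (3127 + 9603)) = √(4706 + 12730) = √17436 = 2*√4359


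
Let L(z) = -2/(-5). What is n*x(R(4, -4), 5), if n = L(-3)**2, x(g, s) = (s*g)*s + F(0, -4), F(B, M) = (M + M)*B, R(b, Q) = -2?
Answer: -8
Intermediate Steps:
L(z) = 2/5 (L(z) = -2*(-1/5) = 2/5)
F(B, M) = 2*B*M (F(B, M) = (2*M)*B = 2*B*M)
x(g, s) = g*s**2 (x(g, s) = (s*g)*s + 2*0*(-4) = (g*s)*s + 0 = g*s**2 + 0 = g*s**2)
n = 4/25 (n = (2/5)**2 = 4/25 ≈ 0.16000)
n*x(R(4, -4), 5) = 4*(-2*5**2)/25 = 4*(-2*25)/25 = (4/25)*(-50) = -8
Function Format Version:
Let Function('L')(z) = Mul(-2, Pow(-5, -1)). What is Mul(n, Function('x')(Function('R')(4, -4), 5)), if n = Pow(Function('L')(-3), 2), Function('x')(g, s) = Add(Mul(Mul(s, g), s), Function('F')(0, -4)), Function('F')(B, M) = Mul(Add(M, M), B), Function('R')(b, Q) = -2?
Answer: -8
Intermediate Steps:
Function('L')(z) = Rational(2, 5) (Function('L')(z) = Mul(-2, Rational(-1, 5)) = Rational(2, 5))
Function('F')(B, M) = Mul(2, B, M) (Function('F')(B, M) = Mul(Mul(2, M), B) = Mul(2, B, M))
Function('x')(g, s) = Mul(g, Pow(s, 2)) (Function('x')(g, s) = Add(Mul(Mul(s, g), s), Mul(2, 0, -4)) = Add(Mul(Mul(g, s), s), 0) = Add(Mul(g, Pow(s, 2)), 0) = Mul(g, Pow(s, 2)))
n = Rational(4, 25) (n = Pow(Rational(2, 5), 2) = Rational(4, 25) ≈ 0.16000)
Mul(n, Function('x')(Function('R')(4, -4), 5)) = Mul(Rational(4, 25), Mul(-2, Pow(5, 2))) = Mul(Rational(4, 25), Mul(-2, 25)) = Mul(Rational(4, 25), -50) = -8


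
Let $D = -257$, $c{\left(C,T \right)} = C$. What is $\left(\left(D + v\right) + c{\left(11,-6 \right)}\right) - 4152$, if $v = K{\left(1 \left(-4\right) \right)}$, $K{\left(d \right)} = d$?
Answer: $-4402$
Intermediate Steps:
$v = -4$ ($v = 1 \left(-4\right) = -4$)
$\left(\left(D + v\right) + c{\left(11,-6 \right)}\right) - 4152 = \left(\left(-257 - 4\right) + 11\right) - 4152 = \left(-261 + 11\right) - 4152 = -250 - 4152 = -4402$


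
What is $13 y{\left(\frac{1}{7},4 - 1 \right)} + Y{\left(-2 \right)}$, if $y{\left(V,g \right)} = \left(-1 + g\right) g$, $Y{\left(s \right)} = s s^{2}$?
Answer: $70$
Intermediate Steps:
$Y{\left(s \right)} = s^{3}$
$y{\left(V,g \right)} = g \left(-1 + g\right)$
$13 y{\left(\frac{1}{7},4 - 1 \right)} + Y{\left(-2 \right)} = 13 \left(4 - 1\right) \left(-1 + \left(4 - 1\right)\right) + \left(-2\right)^{3} = 13 \left(4 - 1\right) \left(-1 + \left(4 - 1\right)\right) - 8 = 13 \cdot 3 \left(-1 + 3\right) - 8 = 13 \cdot 3 \cdot 2 - 8 = 13 \cdot 6 - 8 = 78 - 8 = 70$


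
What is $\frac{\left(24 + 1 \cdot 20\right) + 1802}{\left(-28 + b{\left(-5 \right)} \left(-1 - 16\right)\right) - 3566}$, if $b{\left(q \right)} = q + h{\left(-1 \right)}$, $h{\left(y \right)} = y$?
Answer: $- \frac{923}{1746} \approx -0.52864$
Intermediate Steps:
$b{\left(q \right)} = -1 + q$ ($b{\left(q \right)} = q - 1 = -1 + q$)
$\frac{\left(24 + 1 \cdot 20\right) + 1802}{\left(-28 + b{\left(-5 \right)} \left(-1 - 16\right)\right) - 3566} = \frac{\left(24 + 1 \cdot 20\right) + 1802}{\left(-28 + \left(-1 - 5\right) \left(-1 - 16\right)\right) - 3566} = \frac{\left(24 + 20\right) + 1802}{\left(-28 - 6 \left(-1 - 16\right)\right) - 3566} = \frac{44 + 1802}{\left(-28 - -102\right) - 3566} = \frac{1846}{\left(-28 + 102\right) - 3566} = \frac{1846}{74 - 3566} = \frac{1846}{-3492} = 1846 \left(- \frac{1}{3492}\right) = - \frac{923}{1746}$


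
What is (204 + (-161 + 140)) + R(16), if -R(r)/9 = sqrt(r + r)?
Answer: 183 - 36*sqrt(2) ≈ 132.09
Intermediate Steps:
R(r) = -9*sqrt(2)*sqrt(r) (R(r) = -9*sqrt(r + r) = -9*sqrt(2)*sqrt(r))
(204 + (-161 + 140)) + R(16) = (204 + (-161 + 140)) - 9*sqrt(2)*sqrt(16) = (204 - 21) - 9*sqrt(2)*4 = 183 - 36*sqrt(2)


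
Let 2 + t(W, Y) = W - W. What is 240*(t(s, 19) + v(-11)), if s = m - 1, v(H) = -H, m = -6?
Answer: 2160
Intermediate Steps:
s = -7 (s = -6 - 1 = -7)
t(W, Y) = -2 (t(W, Y) = -2 + (W - W) = -2 + 0 = -2)
240*(t(s, 19) + v(-11)) = 240*(-2 - 1*(-11)) = 240*(-2 + 11) = 240*9 = 2160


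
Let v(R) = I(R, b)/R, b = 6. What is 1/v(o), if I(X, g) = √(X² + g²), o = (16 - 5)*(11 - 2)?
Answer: 33*√1093/1093 ≈ 0.99817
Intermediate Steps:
o = 99 (o = 11*9 = 99)
v(R) = √(36 + R²)/R (v(R) = √(R² + 6²)/R = √(R² + 36)/R = √(36 + R²)/R)
1/v(o) = 1/(√(36 + 99²)/99) = 1/(√(36 + 9801)/99) = 1/(√9837/99) = 1/((3*√1093)/99) = 1/(√1093/33) = 33*√1093/1093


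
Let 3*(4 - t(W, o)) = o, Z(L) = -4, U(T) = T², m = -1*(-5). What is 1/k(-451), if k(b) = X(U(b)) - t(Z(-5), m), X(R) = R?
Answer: 3/610196 ≈ 4.9165e-6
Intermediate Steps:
m = 5
t(W, o) = 4 - o/3
k(b) = -7/3 + b² (k(b) = b² - (4 - ⅓*5) = b² - (4 - 5/3) = b² - 1*7/3 = b² - 7/3 = -7/3 + b²)
1/k(-451) = 1/(-7/3 + (-451)²) = 1/(-7/3 + 203401) = 1/(610196/3) = 3/610196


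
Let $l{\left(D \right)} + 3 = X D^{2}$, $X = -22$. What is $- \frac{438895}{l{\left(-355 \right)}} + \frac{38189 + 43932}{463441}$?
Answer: $\frac{431086762608}{1284914734873} \approx 0.3355$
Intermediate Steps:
$l{\left(D \right)} = -3 - 22 D^{2}$
$- \frac{438895}{l{\left(-355 \right)}} + \frac{38189 + 43932}{463441} = - \frac{438895}{-3 - 22 \left(-355\right)^{2}} + \frac{38189 + 43932}{463441} = - \frac{438895}{-3 - 2772550} + 82121 \cdot \frac{1}{463441} = - \frac{438895}{-3 - 2772550} + \frac{82121}{463441} = - \frac{438895}{-2772553} + \frac{82121}{463441} = \left(-438895\right) \left(- \frac{1}{2772553}\right) + \frac{82121}{463441} = \frac{438895}{2772553} + \frac{82121}{463441} = \frac{431086762608}{1284914734873}$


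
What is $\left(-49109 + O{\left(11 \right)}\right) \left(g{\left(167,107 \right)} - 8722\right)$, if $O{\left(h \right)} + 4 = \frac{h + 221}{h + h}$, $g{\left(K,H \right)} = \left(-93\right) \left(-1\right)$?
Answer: $\frac{4660755883}{11} \approx 4.2371 \cdot 10^{8}$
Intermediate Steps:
$g{\left(K,H \right)} = 93$
$O{\left(h \right)} = -4 + \frac{221 + h}{2 h}$ ($O{\left(h \right)} = -4 + \frac{h + 221}{h + h} = -4 + \frac{221 + h}{2 h}$)
$\left(-49109 + O{\left(11 \right)}\right) \left(g{\left(167,107 \right)} - 8722\right) = \left(-49109 + \frac{221 - 77}{2 \cdot 11}\right) \left(93 - 8722\right) = \left(-49109 + \frac{1}{2} \cdot \frac{1}{11} \left(221 - 77\right)\right) \left(-8629\right) = \left(-49109 + \frac{1}{2} \cdot \frac{1}{11} \cdot 144\right) \left(-8629\right) = \left(-49109 + \frac{72}{11}\right) \left(-8629\right) = \left(- \frac{540127}{11}\right) \left(-8629\right) = \frac{4660755883}{11}$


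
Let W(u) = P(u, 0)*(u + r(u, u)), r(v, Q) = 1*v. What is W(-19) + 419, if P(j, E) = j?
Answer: 1141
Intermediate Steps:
r(v, Q) = v
W(u) = 2*u² (W(u) = u*(u + u) = u*(2*u) = 2*u²)
W(-19) + 419 = 2*(-19)² + 419 = 2*361 + 419 = 722 + 419 = 1141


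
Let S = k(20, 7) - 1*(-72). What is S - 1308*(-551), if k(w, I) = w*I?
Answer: 720920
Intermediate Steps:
k(w, I) = I*w
S = 212 (S = 7*20 - 1*(-72) = 140 + 72 = 212)
S - 1308*(-551) = 212 - 1308*(-551) = 212 + 720708 = 720920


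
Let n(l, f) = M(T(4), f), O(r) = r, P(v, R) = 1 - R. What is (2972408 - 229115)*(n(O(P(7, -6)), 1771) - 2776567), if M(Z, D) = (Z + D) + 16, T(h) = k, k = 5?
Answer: -7612020834075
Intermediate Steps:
T(h) = 5
M(Z, D) = 16 + D + Z (M(Z, D) = (D + Z) + 16 = 16 + D + Z)
n(l, f) = 21 + f (n(l, f) = 16 + f + 5 = 21 + f)
(2972408 - 229115)*(n(O(P(7, -6)), 1771) - 2776567) = (2972408 - 229115)*((21 + 1771) - 2776567) = 2743293*(1792 - 2776567) = 2743293*(-2774775) = -7612020834075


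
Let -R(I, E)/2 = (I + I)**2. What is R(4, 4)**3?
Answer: -2097152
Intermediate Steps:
R(I, E) = -8*I**2 (R(I, E) = -2*(I + I)**2 = -2*4*I**2 = -8*I**2)
R(4, 4)**3 = (-8*4**2)**3 = (-8*16)**3 = (-128)**3 = -2097152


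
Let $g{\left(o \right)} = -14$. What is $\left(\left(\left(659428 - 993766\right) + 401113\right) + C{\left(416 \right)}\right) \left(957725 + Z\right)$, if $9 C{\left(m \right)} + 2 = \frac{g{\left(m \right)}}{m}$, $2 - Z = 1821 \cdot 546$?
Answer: $- \frac{507495761467}{208} \approx -2.4399 \cdot 10^{9}$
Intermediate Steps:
$Z = -994264$ ($Z = 2 - 1821 \cdot 546 = 2 - 994266 = -994264$)
$C{\left(m \right)} = - \frac{2}{9} - \frac{14}{9 m}$ ($C{\left(m \right)} = - \frac{2}{9} + \frac{\left(-14\right) \frac{1}{m}}{9} = - \frac{2}{9} - \frac{14}{9 m}$)
$\left(\left(\left(659428 - 993766\right) + 401113\right) + C{\left(416 \right)}\right) \left(957725 + Z\right) = \left(\left(\left(659428 - 993766\right) + 401113\right) + \frac{2 \left(-7 - 416\right)}{9 \cdot 416}\right) \left(957725 - 994264\right) = \left(\left(-334338 + 401113\right) + \frac{2}{9} \cdot \frac{1}{416} \left(-7 - 416\right)\right) \left(-36539\right) = \left(66775 + \frac{2}{9} \cdot \frac{1}{416} \left(-423\right)\right) \left(-36539\right) = \left(66775 - \frac{47}{208}\right) \left(-36539\right) = \frac{13889153}{208} \left(-36539\right) = - \frac{507495761467}{208}$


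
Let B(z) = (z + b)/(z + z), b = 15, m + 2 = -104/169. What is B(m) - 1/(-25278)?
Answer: -2034845/859452 ≈ -2.3676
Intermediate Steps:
m = -34/13 (m = -2 - 104/169 = -2 - 104*1/169 = -2 - 8/13 = -34/13 ≈ -2.6154)
B(z) = (15 + z)/(2*z) (B(z) = (z + 15)/(z + z) = (15 + z)/((2*z)) = (15 + z)*(1/(2*z)) = (15 + z)/(2*z))
B(m) - 1/(-25278) = (15 - 34/13)/(2*(-34/13)) - 1/(-25278) = (½)*(-13/34)*(161/13) - 1*(-1/25278) = -161/68 + 1/25278 = -2034845/859452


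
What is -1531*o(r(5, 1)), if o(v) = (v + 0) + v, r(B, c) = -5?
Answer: 15310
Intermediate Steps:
o(v) = 2*v (o(v) = v + v = 2*v)
-1531*o(r(5, 1)) = -3062*(-5) = -1531*(-10) = 15310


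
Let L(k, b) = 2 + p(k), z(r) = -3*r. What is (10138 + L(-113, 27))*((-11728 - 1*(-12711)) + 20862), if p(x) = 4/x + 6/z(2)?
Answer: 25027882035/113 ≈ 2.2149e+8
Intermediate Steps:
p(x) = -1 + 4/x (p(x) = 4/x + 6/((-3*2)) = 4/x + 6/(-6) = 4/x + 6*(-⅙) = 4/x - 1 = -1 + 4/x)
L(k, b) = 2 + (4 - k)/k
(10138 + L(-113, 27))*((-11728 - 1*(-12711)) + 20862) = (10138 + (4 - 113)/(-113))*((-11728 - 1*(-12711)) + 20862) = (10138 - 1/113*(-109))*((-11728 + 12711) + 20862) = (10138 + 109/113)*(983 + 20862) = (1145703/113)*21845 = 25027882035/113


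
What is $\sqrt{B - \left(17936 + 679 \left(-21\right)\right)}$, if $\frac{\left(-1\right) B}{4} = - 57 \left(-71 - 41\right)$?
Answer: $i \sqrt{29213} \approx 170.92 i$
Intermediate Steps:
$B = -25536$ ($B = - 4 \left(- 57 \left(-71 - 41\right)\right) = - 4 \left(\left(-57\right) \left(-112\right)\right) = \left(-4\right) 6384 = -25536$)
$\sqrt{B - \left(17936 + 679 \left(-21\right)\right)} = \sqrt{-25536 - \left(17936 + 679 \left(-21\right)\right)} = \sqrt{-25536 - 3677} = \sqrt{-29213} = i \sqrt{29213}$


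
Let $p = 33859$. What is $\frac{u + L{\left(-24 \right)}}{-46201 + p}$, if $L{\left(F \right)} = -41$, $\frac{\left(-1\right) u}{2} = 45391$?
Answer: $\frac{90823}{12342} \approx 7.3589$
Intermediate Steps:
$u = -90782$ ($u = \left(-2\right) 45391 = -90782$)
$\frac{u + L{\left(-24 \right)}}{-46201 + p} = \frac{-90782 - 41}{-46201 + 33859} = - \frac{90823}{-12342} = \left(-90823\right) \left(- \frac{1}{12342}\right) = \frac{90823}{12342}$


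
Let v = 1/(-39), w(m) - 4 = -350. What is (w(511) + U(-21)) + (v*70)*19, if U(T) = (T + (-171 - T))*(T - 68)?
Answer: 578717/39 ≈ 14839.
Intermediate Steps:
w(m) = -346 (w(m) = 4 - 350 = -346)
v = -1/39 ≈ -0.025641
U(T) = 11628 - 171*T (U(T) = -171*(-68 + T) = 11628 - 171*T)
(w(511) + U(-21)) + (v*70)*19 = (-346 + (11628 - 171*(-21))) - 1/39*70*19 = (-346 + (11628 + 3591)) - 70/39*19 = (-346 + 15219) - 1330/39 = 14873 - 1330/39 = 578717/39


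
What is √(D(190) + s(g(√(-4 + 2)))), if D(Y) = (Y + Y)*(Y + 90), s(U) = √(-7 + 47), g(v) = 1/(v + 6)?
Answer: √(106400 + 2*√10) ≈ 326.20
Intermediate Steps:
g(v) = 1/(6 + v)
s(U) = 2*√10 (s(U) = √40 = 2*√10)
D(Y) = 2*Y*(90 + Y) (D(Y) = (2*Y)*(90 + Y) = 2*Y*(90 + Y))
√(D(190) + s(g(√(-4 + 2)))) = √(2*190*(90 + 190) + 2*√10) = √(2*190*280 + 2*√10) = √(106400 + 2*√10)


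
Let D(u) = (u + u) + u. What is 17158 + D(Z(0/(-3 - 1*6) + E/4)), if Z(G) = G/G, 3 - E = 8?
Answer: 17161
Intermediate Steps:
E = -5 (E = 3 - 1*8 = 3 - 8 = -5)
Z(G) = 1
D(u) = 3*u (D(u) = 2*u + u = 3*u)
17158 + D(Z(0/(-3 - 1*6) + E/4)) = 17158 + 3*1 = 17158 + 3 = 17161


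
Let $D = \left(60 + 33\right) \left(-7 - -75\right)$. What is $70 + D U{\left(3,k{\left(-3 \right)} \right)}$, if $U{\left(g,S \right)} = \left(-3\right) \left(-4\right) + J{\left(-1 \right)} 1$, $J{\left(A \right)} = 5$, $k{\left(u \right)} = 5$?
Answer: $107578$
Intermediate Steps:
$U{\left(g,S \right)} = 17$ ($U{\left(g,S \right)} = \left(-3\right) \left(-4\right) + 5 \cdot 1 = 12 + 5 = 17$)
$D = 6324$ ($D = 93 \left(-7 + 75\right) = 93 \cdot 68 = 6324$)
$70 + D U{\left(3,k{\left(-3 \right)} \right)} = 70 + 6324 \cdot 17 = 70 + 107508 = 107578$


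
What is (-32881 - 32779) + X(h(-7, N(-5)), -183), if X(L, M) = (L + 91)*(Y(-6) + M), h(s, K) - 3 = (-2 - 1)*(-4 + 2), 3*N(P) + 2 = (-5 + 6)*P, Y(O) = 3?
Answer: -83660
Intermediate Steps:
N(P) = -⅔ + P/3 (N(P) = -⅔ + ((-5 + 6)*P)/3 = -⅔ + (1*P)/3 = -⅔ + P/3)
h(s, K) = 9 (h(s, K) = 3 + (-2 - 1)*(-4 + 2) = 3 - 3*(-2) = 3 + 6 = 9)
X(L, M) = (3 + M)*(91 + L) (X(L, M) = (L + 91)*(3 + M) = (91 + L)*(3 + M) = (3 + M)*(91 + L))
(-32881 - 32779) + X(h(-7, N(-5)), -183) = (-32881 - 32779) + (273 + 3*9 + 91*(-183) + 9*(-183)) = -65660 + (273 + 27 - 16653 - 1647) = -65660 - 18000 = -83660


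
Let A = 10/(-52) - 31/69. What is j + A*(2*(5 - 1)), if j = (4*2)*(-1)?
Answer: -11780/897 ≈ -13.133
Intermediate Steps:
j = -8 (j = 8*(-1) = -8)
A = -1151/1794 (A = 10*(-1/52) - 31*1/69 = -5/26 - 31/69 = -1151/1794 ≈ -0.64158)
j + A*(2*(5 - 1)) = -8 - 1151*(5 - 1)/897 = -8 - 1151*4/897 = -8 - 1151/1794*8 = -8 - 4604/897 = -11780/897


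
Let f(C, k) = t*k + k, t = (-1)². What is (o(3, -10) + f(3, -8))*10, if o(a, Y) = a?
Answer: -130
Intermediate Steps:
t = 1
f(C, k) = 2*k (f(C, k) = 1*k + k = k + k = 2*k)
(o(3, -10) + f(3, -8))*10 = (3 + 2*(-8))*10 = (3 - 16)*10 = -13*10 = -130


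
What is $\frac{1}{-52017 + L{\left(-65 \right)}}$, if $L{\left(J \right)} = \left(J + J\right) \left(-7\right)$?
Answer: $- \frac{1}{51107} \approx -1.9567 \cdot 10^{-5}$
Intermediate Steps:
$L{\left(J \right)} = - 14 J$ ($L{\left(J \right)} = 2 J \left(-7\right) = - 14 J$)
$\frac{1}{-52017 + L{\left(-65 \right)}} = \frac{1}{-52017 - -910} = \frac{1}{-52017 + 910} = \frac{1}{-51107} = - \frac{1}{51107}$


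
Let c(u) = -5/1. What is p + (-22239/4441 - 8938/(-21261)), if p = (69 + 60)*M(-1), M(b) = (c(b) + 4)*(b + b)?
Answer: 23927256337/94420101 ≈ 253.41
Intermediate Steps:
c(u) = -5 (c(u) = -5*1 = -5)
M(b) = -2*b (M(b) = (-5 + 4)*(b + b) = -2*b)
p = 258 (p = (69 + 60)*(-2*(-1)) = 129*2 = 258)
p + (-22239/4441 - 8938/(-21261)) = 258 + (-22239/4441 - 8938/(-21261)) = 258 + (-22239*1/4441 - 8938*(-1/21261)) = 258 + (-22239/4441 + 8938/21261) = 258 - 433129721/94420101 = 23927256337/94420101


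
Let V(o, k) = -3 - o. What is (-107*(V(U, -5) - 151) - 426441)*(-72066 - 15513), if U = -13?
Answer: 36025971966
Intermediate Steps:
(-107*(V(U, -5) - 151) - 426441)*(-72066 - 15513) = (-107*((-3 - 1*(-13)) - 151) - 426441)*(-72066 - 15513) = (-107*((-3 + 13) - 151) - 426441)*(-87579) = (-107*(10 - 151) - 426441)*(-87579) = (-107*(-141) - 426441)*(-87579) = (15087 - 426441)*(-87579) = -411354*(-87579) = 36025971966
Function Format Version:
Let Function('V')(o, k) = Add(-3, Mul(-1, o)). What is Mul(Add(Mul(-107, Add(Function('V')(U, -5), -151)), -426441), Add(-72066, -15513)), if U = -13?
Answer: 36025971966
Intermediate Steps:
Mul(Add(Mul(-107, Add(Function('V')(U, -5), -151)), -426441), Add(-72066, -15513)) = Mul(Add(Mul(-107, Add(Add(-3, Mul(-1, -13)), -151)), -426441), Add(-72066, -15513)) = Mul(Add(Mul(-107, Add(Add(-3, 13), -151)), -426441), -87579) = Mul(Add(Mul(-107, Add(10, -151)), -426441), -87579) = Mul(Add(Mul(-107, -141), -426441), -87579) = Mul(Add(15087, -426441), -87579) = Mul(-411354, -87579) = 36025971966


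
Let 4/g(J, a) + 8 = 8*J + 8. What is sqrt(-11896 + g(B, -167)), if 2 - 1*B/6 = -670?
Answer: I*sqrt(1343010802)/336 ≈ 109.07*I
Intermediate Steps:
B = 4032 (B = 12 - 6*(-670) = 12 + 4020 = 4032)
g(J, a) = 1/(2*J) (g(J, a) = 4/(-8 + (8*J + 8)) = 4/(-8 + (8 + 8*J)) = 4/((8*J)) = 4*(1/(8*J)) = 1/(2*J))
sqrt(-11896 + g(B, -167)) = sqrt(-11896 + (1/2)/4032) = sqrt(-11896 + (1/2)*(1/4032)) = sqrt(-11896 + 1/8064) = sqrt(-95929343/8064) = I*sqrt(1343010802)/336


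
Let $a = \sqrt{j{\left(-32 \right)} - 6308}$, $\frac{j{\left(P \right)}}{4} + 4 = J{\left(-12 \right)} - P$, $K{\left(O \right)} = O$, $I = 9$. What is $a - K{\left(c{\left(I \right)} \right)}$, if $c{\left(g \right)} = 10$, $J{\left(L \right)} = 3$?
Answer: $-10 + 2 i \sqrt{1546} \approx -10.0 + 78.638 i$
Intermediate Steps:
$j{\left(P \right)} = -4 - 4 P$ ($j{\left(P \right)} = -16 + 4 \left(3 - P\right) = -16 - \left(-12 + 4 P\right) = -4 - 4 P$)
$a = 2 i \sqrt{1546}$ ($a = \sqrt{\left(-4 - -128\right) - 6308} = \sqrt{\left(-4 + 128\right) - 6308} = \sqrt{124 - 6308} = \sqrt{-6184} = 2 i \sqrt{1546} \approx 78.638 i$)
$a - K{\left(c{\left(I \right)} \right)} = 2 i \sqrt{1546} - 10 = -10 + 2 i \sqrt{1546}$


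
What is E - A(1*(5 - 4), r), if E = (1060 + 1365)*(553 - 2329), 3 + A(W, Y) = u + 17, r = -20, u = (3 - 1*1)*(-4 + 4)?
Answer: -4306814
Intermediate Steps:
u = 0 (u = (3 - 1)*0 = 2*0 = 0)
A(W, Y) = 14 (A(W, Y) = -3 + (0 + 17) = -3 + 17 = 14)
E = -4306800 (E = 2425*(-1776) = -4306800)
E - A(1*(5 - 4), r) = -4306800 - 1*14 = -4306800 - 14 = -4306814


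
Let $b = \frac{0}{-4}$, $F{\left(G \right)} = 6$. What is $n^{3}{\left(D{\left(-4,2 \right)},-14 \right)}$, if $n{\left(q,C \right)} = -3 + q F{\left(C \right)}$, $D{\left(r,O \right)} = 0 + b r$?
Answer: $-27$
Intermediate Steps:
$b = 0$ ($b = 0 \left(- \frac{1}{4}\right) = 0$)
$D{\left(r,O \right)} = 0$ ($D{\left(r,O \right)} = 0 + 0 r = 0 + 0 = 0$)
$n{\left(q,C \right)} = -3 + 6 q$ ($n{\left(q,C \right)} = -3 + q 6 = -3 + 6 q$)
$n^{3}{\left(D{\left(-4,2 \right)},-14 \right)} = \left(-3 + 6 \cdot 0\right)^{3} = \left(-3 + 0\right)^{3} = \left(-3\right)^{3} = -27$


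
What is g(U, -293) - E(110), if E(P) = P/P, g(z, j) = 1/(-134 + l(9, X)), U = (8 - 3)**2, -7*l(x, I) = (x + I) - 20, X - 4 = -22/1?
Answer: -916/909 ≈ -1.0077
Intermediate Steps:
X = -18 (X = 4 - 22/1 = 4 - 22*1 = 4 - 22 = -18)
l(x, I) = 20/7 - I/7 - x/7 (l(x, I) = -((x + I) - 20)/7 = -((I + x) - 20)/7 = -(-20 + I + x)/7 = 20/7 - I/7 - x/7)
U = 25 (U = 5**2 = 25)
g(z, j) = -7/909 (g(z, j) = 1/(-134 + (20/7 - 1/7*(-18) - 1/7*9)) = 1/(-134 + (20/7 + 18/7 - 9/7)) = 1/(-134 + 29/7) = 1/(-909/7) = -7/909)
E(P) = 1
g(U, -293) - E(110) = -7/909 - 1*1 = -7/909 - 1 = -916/909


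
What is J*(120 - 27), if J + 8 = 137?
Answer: 11997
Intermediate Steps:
J = 129 (J = -8 + 137 = 129)
J*(120 - 27) = 129*(120 - 27) = 129*93 = 11997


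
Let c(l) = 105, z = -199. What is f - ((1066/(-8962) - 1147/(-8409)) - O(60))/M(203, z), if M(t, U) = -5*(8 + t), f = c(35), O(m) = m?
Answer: 834364513789/7950633819 ≈ 104.94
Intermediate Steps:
f = 105
M(t, U) = -40 - 5*t
f - ((1066/(-8962) - 1147/(-8409)) - O(60))/M(203, z) = 105 - ((1066/(-8962) - 1147/(-8409)) - 1*60)/(-40 - 5*203) = 105 - ((1066*(-1/8962) - 1147*(-1/8409)) - 60)/(-40 - 1015) = 105 - ((-533/4481 + 1147/8409) - 60)/(-1055) = 105 - (657710/37680729 - 60)*(-1)/1055 = 105 - (-2260186030)*(-1)/(37680729*1055) = 105 - 1*452037206/7950633819 = 105 - 452037206/7950633819 = 834364513789/7950633819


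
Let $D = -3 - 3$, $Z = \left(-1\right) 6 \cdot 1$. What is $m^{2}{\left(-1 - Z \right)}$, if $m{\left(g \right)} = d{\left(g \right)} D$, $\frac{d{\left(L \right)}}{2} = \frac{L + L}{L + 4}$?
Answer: $\frac{1600}{9} \approx 177.78$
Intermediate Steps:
$d{\left(L \right)} = \frac{4 L}{4 + L}$ ($d{\left(L \right)} = 2 \frac{L + L}{L + 4} = 2 \frac{2 L}{4 + L} = \frac{4 L}{4 + L}$)
$Z = -6$ ($Z = \left(-6\right) 1 = -6$)
$D = -6$ ($D = -3 - 3 = -6$)
$m{\left(g \right)} = - \frac{24 g}{4 + g}$ ($m{\left(g \right)} = \frac{4 g}{4 + g} \left(-6\right) = - \frac{24 g}{4 + g}$)
$m^{2}{\left(-1 - Z \right)} = \left(- \frac{24 \left(-1 - -6\right)}{4 - -5}\right)^{2} = \left(- \frac{24 \left(-1 + 6\right)}{4 + \left(-1 + 6\right)}\right)^{2} = \left(\left(-24\right) 5 \frac{1}{4 + 5}\right)^{2} = \left(\left(-24\right) 5 \cdot \frac{1}{9}\right)^{2} = \left(- \frac{40}{3}\right)^{2} = \frac{1600}{9}$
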